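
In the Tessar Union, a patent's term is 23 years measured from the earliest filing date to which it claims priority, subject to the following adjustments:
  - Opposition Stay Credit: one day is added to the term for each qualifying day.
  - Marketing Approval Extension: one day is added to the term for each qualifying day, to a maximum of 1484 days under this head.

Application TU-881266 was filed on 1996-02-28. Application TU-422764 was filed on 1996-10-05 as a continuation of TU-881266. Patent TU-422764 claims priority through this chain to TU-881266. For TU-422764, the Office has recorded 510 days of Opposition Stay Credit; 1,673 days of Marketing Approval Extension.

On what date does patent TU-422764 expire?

August 14, 2024

Earliest priority filing: 28 February 1996.
Base term: 28 February 1996 + 23 years → 28 February 2019.
Opposition Stay Credit: +510 days → 22 July 2020.
Marketing Approval Extension: 1673 days claimed exceeds the 1484-day cap, so +1484 days → 14 August 2024.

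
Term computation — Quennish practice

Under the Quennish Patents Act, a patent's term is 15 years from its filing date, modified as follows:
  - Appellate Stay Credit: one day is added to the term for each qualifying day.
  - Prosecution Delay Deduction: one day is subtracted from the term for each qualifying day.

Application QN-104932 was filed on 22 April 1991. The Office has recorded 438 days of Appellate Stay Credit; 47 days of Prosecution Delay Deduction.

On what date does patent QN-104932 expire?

May 18, 2007

Base term: filing date + 15 years → 22 April 2006.
Appellate Stay Credit: +438 days → 4 July 2007.
Prosecution Delay Deduction: −47 days → 18 May 2007.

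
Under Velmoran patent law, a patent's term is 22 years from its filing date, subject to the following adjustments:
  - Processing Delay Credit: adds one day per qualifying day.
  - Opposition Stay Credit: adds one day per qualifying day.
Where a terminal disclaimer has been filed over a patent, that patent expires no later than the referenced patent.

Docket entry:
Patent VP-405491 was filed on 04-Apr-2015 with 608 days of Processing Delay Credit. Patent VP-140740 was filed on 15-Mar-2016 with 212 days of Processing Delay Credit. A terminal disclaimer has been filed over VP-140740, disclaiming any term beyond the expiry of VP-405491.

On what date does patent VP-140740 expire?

2038-10-13

Natural term of VP-140740:
  Base: filing + 22 years → 15 March 2038.
  Processing Delay Credit: +212 days → 13 October 2038.
Expiry of referenced patent VP-405491:
  Base: filing + 22 years → 4 April 2037.
  Processing Delay Credit: +608 days → 3 December 2038.
Terminal disclaimer: VP-140740 expires on the earlier of 13 October 2038 and 3 December 2038.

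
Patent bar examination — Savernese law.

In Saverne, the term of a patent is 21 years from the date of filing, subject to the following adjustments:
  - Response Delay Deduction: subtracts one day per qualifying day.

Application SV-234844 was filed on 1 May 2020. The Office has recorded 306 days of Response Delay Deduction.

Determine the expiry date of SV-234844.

June 29, 2040

Base term: filing date + 21 years → 1 May 2041.
Response Delay Deduction: −306 days → 29 June 2040.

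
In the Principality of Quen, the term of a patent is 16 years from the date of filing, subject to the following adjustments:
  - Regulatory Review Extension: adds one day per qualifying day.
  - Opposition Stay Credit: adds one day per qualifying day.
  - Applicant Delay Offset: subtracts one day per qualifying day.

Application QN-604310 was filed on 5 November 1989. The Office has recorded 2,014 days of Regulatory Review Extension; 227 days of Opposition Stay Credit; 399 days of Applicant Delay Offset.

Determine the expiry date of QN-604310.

2010-11-21

Base term: filing date + 16 years → 5 November 2005.
Regulatory Review Extension: +2014 days → 12 May 2011.
Opposition Stay Credit: +227 days → 25 December 2011.
Applicant Delay Offset: −399 days → 21 November 2010.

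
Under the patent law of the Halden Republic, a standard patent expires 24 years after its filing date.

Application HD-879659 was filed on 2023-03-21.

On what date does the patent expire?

Filing date + 24 years → 21 March 2047.

March 21, 2047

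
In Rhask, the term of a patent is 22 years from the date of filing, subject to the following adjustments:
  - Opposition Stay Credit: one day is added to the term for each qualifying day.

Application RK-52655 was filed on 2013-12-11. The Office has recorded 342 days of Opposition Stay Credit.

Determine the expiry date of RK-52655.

2036-11-17

Base term: filing date + 22 years → 11 December 2035.
Opposition Stay Credit: +342 days → 17 November 2036.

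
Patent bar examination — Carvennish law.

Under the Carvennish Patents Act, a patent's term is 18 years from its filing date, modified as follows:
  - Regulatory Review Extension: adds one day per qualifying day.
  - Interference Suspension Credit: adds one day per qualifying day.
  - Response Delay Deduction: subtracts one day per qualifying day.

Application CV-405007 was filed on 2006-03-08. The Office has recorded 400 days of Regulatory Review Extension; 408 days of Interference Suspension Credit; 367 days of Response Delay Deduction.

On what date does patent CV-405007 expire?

Base term: filing date + 18 years → 8 March 2024.
Regulatory Review Extension: +400 days → 12 April 2025.
Interference Suspension Credit: +408 days → 25 May 2026.
Response Delay Deduction: −367 days → 23 May 2025.

May 23, 2025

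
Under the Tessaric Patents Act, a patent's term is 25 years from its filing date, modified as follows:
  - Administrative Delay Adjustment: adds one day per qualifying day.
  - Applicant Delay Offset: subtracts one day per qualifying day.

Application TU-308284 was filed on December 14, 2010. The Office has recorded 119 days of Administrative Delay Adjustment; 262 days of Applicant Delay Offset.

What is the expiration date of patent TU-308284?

Base term: filing date + 25 years → 14 December 2035.
Administrative Delay Adjustment: +119 days → 11 April 2036.
Applicant Delay Offset: −262 days → 24 July 2035.

July 24, 2035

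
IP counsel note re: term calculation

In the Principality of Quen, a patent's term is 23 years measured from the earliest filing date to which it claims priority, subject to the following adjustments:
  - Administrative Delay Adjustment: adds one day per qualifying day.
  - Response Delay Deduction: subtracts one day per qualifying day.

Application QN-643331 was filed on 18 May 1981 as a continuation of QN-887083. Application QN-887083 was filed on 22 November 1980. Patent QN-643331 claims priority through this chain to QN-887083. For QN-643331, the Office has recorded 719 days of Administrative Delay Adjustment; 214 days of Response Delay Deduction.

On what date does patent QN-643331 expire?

April 10, 2005

Earliest priority filing: 22 November 1980.
Base term: 22 November 1980 + 23 years → 22 November 2003.
Administrative Delay Adjustment: +719 days → 10 November 2005.
Response Delay Deduction: −214 days → 10 April 2005.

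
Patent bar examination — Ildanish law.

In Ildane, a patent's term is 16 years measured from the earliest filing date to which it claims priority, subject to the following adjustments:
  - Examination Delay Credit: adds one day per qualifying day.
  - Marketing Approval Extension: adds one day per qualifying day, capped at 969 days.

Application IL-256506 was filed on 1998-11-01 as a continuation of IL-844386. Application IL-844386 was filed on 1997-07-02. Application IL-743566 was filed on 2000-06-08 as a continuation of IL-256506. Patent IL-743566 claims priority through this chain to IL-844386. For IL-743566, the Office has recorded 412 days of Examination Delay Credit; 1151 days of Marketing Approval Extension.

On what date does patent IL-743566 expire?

Earliest priority filing: 2 July 1997.
Base term: 2 July 1997 + 16 years → 2 July 2013.
Examination Delay Credit: +412 days → 18 August 2014.
Marketing Approval Extension: 1151 days claimed exceeds the 969-day cap, so +969 days → 13 April 2017.

April 13, 2017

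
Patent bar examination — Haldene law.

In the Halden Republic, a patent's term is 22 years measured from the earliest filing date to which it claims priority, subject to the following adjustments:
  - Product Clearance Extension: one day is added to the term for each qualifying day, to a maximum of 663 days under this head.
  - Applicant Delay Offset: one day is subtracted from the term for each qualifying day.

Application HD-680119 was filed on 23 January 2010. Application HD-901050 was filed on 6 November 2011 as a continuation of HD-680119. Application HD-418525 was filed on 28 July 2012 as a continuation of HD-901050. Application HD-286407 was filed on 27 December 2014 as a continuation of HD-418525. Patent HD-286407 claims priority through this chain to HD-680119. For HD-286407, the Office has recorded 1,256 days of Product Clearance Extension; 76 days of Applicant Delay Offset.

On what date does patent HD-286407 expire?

Earliest priority filing: 23 January 2010.
Base term: 23 January 2010 + 22 years → 23 January 2032.
Product Clearance Extension: 1256 days claimed exceeds the 663-day cap, so +663 days → 16 November 2033.
Applicant Delay Offset: −76 days → 1 September 2033.

2033-09-01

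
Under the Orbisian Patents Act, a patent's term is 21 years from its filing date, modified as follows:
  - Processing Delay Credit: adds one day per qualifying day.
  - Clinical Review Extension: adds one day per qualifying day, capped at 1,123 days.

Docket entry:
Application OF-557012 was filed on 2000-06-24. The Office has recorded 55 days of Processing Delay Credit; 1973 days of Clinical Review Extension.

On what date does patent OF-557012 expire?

Base term: filing date + 21 years → 24 June 2021.
Processing Delay Credit: +55 days → 18 August 2021.
Clinical Review Extension: 1973 days claimed exceeds the 1123-day cap, so +1123 days → 14 September 2024.

September 14, 2024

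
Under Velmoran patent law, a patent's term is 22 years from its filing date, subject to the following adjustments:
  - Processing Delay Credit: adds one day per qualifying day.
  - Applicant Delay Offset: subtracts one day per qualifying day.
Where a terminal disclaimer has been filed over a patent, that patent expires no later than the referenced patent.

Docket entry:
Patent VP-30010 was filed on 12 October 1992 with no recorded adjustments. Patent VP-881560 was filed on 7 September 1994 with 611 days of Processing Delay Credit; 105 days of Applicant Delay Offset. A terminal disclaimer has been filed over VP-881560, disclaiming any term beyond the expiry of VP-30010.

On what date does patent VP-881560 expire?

Natural term of VP-881560:
  Base: filing + 22 years → 7 September 2016.
  Processing Delay Credit: +611 days → 11 May 2018.
  Applicant Delay Offset: −105 days → 26 January 2018.
Expiry of referenced patent VP-30010:
  Base: filing + 22 years → 12 October 2014.
Terminal disclaimer: VP-881560 expires on the earlier of 26 January 2018 and 12 October 2014.

October 12, 2014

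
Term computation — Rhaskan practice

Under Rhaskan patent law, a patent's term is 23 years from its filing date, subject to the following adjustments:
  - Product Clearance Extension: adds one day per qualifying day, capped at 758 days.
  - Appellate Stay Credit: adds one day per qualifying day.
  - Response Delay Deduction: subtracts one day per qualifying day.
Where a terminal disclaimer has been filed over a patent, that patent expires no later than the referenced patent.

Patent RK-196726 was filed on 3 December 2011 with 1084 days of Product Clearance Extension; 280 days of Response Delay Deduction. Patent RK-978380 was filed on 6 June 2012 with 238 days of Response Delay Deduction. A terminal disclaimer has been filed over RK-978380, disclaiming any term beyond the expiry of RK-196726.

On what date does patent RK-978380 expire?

2034-10-11

Natural term of RK-978380:
  Base: filing + 23 years → 6 June 2035.
  Response Delay Deduction: −238 days → 11 October 2034.
Expiry of referenced patent RK-196726:
  Base: filing + 23 years → 3 December 2034.
  Product Clearance Extension: 1084 days claimed exceeds the 758-day cap, so +758 days → 30 December 2036.
  Response Delay Deduction: −280 days → 25 March 2036.
Terminal disclaimer: RK-978380 expires on the earlier of 11 October 2034 and 25 March 2036.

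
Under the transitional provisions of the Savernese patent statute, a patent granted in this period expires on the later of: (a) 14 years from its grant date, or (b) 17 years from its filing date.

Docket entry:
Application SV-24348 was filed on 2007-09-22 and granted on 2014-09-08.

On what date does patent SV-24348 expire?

September 8, 2028

(a) grant + 14 years → 8 September 2028.
(b) filing + 17 years → 22 September 2024.
Later of the two: 8 September 2028.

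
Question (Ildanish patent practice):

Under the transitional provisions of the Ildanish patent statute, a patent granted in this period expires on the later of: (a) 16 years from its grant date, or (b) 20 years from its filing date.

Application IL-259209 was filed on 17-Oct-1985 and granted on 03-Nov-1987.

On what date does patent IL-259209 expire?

2005-10-17

(a) grant + 16 years → 3 November 2003.
(b) filing + 20 years → 17 October 2005.
Later of the two: 17 October 2005.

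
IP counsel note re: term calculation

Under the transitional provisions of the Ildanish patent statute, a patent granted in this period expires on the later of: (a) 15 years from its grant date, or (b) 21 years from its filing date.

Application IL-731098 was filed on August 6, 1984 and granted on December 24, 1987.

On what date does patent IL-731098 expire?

August 6, 2005

(a) grant + 15 years → 24 December 2002.
(b) filing + 21 years → 6 August 2005.
Later of the two: 6 August 2005.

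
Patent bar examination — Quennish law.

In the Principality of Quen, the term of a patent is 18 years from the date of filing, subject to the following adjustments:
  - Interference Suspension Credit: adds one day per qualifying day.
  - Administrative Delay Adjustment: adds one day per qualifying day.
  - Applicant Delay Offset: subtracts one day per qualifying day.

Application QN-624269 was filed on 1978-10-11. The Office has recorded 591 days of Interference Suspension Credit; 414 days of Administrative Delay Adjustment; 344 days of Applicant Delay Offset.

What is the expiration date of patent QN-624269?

August 3, 1998

Base term: filing date + 18 years → 11 October 1996.
Interference Suspension Credit: +591 days → 25 May 1998.
Administrative Delay Adjustment: +414 days → 13 July 1999.
Applicant Delay Offset: −344 days → 3 August 1998.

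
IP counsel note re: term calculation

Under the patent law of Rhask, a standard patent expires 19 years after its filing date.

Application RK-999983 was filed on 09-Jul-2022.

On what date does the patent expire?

July 9, 2041

Filing date + 19 years → 9 July 2041.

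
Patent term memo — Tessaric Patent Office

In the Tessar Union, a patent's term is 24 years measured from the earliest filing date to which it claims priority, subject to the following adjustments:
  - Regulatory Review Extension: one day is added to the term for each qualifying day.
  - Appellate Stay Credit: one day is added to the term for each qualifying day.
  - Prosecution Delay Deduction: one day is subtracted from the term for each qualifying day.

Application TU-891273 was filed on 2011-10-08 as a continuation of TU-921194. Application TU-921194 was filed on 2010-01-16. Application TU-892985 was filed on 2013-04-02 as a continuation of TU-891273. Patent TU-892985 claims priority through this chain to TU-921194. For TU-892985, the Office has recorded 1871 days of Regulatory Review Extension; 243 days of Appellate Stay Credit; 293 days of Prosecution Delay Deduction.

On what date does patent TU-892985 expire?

2039-01-11

Earliest priority filing: 16 January 2010.
Base term: 16 January 2010 + 24 years → 16 January 2034.
Regulatory Review Extension: +1871 days → 2 March 2039.
Appellate Stay Credit: +243 days → 31 October 2039.
Prosecution Delay Deduction: −293 days → 11 January 2039.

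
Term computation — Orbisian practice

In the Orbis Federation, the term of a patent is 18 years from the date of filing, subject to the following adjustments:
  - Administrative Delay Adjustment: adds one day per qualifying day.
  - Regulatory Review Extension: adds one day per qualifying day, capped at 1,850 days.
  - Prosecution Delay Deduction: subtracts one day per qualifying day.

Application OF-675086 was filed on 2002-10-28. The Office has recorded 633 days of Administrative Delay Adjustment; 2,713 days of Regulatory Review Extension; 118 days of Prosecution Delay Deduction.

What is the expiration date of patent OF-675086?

Base term: filing date + 18 years → 28 October 2020.
Administrative Delay Adjustment: +633 days → 23 July 2022.
Regulatory Review Extension: 2713 days claimed exceeds the 1850-day cap, so +1850 days → 16 August 2027.
Prosecution Delay Deduction: −118 days → 20 April 2027.

2027-04-20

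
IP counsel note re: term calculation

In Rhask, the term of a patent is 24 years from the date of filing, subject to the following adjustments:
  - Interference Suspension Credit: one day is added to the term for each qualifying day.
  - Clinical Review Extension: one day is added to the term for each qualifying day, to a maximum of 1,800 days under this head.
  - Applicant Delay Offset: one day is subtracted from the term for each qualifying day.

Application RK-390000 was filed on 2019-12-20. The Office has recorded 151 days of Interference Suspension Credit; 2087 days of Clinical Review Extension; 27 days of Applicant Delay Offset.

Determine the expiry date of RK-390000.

March 27, 2049

Base term: filing date + 24 years → 20 December 2043.
Interference Suspension Credit: +151 days → 19 May 2044.
Clinical Review Extension: 2087 days claimed exceeds the 1800-day cap, so +1800 days → 23 April 2049.
Applicant Delay Offset: −27 days → 27 March 2049.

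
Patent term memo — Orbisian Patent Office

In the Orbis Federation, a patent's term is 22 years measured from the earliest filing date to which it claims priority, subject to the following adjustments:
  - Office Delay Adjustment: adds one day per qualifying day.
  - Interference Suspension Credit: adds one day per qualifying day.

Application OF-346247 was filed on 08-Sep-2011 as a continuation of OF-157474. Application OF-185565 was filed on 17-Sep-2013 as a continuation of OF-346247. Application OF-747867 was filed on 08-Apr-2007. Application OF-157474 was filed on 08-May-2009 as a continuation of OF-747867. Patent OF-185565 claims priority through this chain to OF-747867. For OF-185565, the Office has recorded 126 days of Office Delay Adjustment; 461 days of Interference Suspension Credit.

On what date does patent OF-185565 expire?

2030-11-16

Earliest priority filing: 8 April 2007.
Base term: 8 April 2007 + 22 years → 8 April 2029.
Office Delay Adjustment: +126 days → 12 August 2029.
Interference Suspension Credit: +461 days → 16 November 2030.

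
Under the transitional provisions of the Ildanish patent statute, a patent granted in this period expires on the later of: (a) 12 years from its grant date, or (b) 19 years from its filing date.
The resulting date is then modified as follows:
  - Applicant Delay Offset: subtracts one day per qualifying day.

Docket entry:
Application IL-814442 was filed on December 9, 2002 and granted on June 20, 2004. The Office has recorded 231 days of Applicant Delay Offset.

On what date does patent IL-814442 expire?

2021-04-22

(a) grant + 12 years → 20 June 2016.
(b) filing + 19 years → 9 December 2021.
Later of the two: 9 December 2021.
Applicant Delay Offset: −231 days → 22 April 2021.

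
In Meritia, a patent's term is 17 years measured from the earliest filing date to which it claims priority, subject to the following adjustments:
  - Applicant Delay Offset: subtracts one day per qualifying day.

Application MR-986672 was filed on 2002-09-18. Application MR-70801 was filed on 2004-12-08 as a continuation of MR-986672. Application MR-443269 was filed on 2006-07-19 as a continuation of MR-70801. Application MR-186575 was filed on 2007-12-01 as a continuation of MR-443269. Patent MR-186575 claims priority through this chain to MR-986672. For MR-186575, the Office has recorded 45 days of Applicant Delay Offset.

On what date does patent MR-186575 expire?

August 4, 2019

Earliest priority filing: 18 September 2002.
Base term: 18 September 2002 + 17 years → 18 September 2019.
Applicant Delay Offset: −45 days → 4 August 2019.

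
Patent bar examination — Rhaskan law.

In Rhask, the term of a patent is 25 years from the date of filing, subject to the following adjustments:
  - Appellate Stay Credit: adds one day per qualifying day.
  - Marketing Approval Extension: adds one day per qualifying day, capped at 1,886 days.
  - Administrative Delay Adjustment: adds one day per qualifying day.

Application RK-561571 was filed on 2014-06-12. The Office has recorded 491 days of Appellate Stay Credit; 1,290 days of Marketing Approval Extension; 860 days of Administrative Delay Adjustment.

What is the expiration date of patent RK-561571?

2046-09-04

Base term: filing date + 25 years → 12 June 2039.
Appellate Stay Credit: +491 days → 15 October 2040.
Marketing Approval Extension: 1290 days (within the 1886-day cap) → +1290 days → 27 April 2044.
Administrative Delay Adjustment: +860 days → 4 September 2046.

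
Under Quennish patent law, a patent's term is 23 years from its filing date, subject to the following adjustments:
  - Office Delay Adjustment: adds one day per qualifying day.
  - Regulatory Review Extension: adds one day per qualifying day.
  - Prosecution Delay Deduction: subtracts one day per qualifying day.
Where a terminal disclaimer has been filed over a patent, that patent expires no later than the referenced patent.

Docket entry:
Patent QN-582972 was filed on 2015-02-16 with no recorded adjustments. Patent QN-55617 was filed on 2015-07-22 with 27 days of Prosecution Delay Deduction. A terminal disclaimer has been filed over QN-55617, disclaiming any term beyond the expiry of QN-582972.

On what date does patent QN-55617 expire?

February 16, 2038

Natural term of QN-55617:
  Base: filing + 23 years → 22 July 2038.
  Prosecution Delay Deduction: −27 days → 25 June 2038.
Expiry of referenced patent QN-582972:
  Base: filing + 23 years → 16 February 2038.
Terminal disclaimer: QN-55617 expires on the earlier of 25 June 2038 and 16 February 2038.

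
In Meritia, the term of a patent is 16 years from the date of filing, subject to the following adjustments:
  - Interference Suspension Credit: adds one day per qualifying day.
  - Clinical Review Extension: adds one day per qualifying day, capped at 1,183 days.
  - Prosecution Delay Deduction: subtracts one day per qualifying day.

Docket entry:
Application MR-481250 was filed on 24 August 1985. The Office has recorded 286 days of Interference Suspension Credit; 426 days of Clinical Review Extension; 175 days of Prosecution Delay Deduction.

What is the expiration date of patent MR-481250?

Base term: filing date + 16 years → 24 August 2001.
Interference Suspension Credit: +286 days → 6 June 2002.
Clinical Review Extension: 426 days (within the 1183-day cap) → +426 days → 6 August 2003.
Prosecution Delay Deduction: −175 days → 12 February 2003.

February 12, 2003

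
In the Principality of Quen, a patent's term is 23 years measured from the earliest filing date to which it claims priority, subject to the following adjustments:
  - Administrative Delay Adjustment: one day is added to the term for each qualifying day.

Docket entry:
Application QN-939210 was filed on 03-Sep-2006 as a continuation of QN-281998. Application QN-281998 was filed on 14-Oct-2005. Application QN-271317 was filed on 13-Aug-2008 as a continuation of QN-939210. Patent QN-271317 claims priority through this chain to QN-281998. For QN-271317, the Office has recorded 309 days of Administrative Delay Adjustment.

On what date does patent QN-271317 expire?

August 19, 2029

Earliest priority filing: 14 October 2005.
Base term: 14 October 2005 + 23 years → 14 October 2028.
Administrative Delay Adjustment: +309 days → 19 August 2029.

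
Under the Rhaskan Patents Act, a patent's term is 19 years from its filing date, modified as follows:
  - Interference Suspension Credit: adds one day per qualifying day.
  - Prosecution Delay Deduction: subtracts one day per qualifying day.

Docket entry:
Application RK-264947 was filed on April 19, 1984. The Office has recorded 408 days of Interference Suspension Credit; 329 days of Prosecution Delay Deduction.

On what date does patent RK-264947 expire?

2003-07-07

Base term: filing date + 19 years → 19 April 2003.
Interference Suspension Credit: +408 days → 31 May 2004.
Prosecution Delay Deduction: −329 days → 7 July 2003.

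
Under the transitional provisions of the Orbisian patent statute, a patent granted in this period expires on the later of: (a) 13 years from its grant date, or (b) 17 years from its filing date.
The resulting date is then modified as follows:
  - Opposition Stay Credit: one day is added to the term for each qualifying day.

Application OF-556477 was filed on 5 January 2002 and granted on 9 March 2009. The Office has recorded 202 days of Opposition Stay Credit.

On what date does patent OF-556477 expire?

September 27, 2022

(a) grant + 13 years → 9 March 2022.
(b) filing + 17 years → 5 January 2019.
Later of the two: 9 March 2022.
Opposition Stay Credit: +202 days → 27 September 2022.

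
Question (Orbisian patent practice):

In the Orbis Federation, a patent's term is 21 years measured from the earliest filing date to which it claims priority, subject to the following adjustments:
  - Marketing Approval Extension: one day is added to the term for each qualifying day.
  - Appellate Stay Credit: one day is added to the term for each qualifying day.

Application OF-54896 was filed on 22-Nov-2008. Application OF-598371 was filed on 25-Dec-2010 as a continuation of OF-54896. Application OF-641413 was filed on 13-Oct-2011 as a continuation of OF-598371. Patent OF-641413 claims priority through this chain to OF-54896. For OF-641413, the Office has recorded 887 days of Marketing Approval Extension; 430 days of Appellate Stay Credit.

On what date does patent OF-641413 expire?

Earliest priority filing: 22 November 2008.
Base term: 22 November 2008 + 21 years → 22 November 2029.
Marketing Approval Extension: +887 days → 27 April 2032.
Appellate Stay Credit: +430 days → 1 July 2033.

July 1, 2033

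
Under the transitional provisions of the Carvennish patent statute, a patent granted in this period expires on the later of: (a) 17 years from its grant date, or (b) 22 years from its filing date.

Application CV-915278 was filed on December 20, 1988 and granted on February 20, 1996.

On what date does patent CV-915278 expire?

(a) grant + 17 years → 20 February 2013.
(b) filing + 22 years → 20 December 2010.
Later of the two: 20 February 2013.

2013-02-20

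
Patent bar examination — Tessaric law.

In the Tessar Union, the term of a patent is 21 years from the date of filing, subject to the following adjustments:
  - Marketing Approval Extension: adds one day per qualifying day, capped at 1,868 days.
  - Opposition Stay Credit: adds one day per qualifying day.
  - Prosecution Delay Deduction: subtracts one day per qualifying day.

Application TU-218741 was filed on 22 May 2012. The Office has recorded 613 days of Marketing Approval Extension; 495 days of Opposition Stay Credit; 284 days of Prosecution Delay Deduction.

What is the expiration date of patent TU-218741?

Base term: filing date + 21 years → 22 May 2033.
Marketing Approval Extension: 613 days (within the 1868-day cap) → +613 days → 25 January 2035.
Opposition Stay Credit: +495 days → 3 June 2036.
Prosecution Delay Deduction: −284 days → 24 August 2035.

2035-08-24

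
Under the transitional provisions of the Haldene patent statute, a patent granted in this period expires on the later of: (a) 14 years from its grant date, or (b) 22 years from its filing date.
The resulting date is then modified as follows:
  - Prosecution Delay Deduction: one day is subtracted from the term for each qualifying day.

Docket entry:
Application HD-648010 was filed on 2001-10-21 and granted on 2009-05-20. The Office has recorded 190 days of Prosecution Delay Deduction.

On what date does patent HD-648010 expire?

April 14, 2023

(a) grant + 14 years → 20 May 2023.
(b) filing + 22 years → 21 October 2023.
Later of the two: 21 October 2023.
Prosecution Delay Deduction: −190 days → 14 April 2023.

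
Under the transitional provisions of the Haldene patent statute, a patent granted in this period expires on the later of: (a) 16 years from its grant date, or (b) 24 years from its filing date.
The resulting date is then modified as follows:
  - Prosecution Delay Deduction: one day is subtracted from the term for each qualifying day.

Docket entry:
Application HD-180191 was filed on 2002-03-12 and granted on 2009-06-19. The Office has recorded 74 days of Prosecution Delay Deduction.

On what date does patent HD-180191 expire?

(a) grant + 16 years → 19 June 2025.
(b) filing + 24 years → 12 March 2026.
Later of the two: 12 March 2026.
Prosecution Delay Deduction: −74 days → 28 December 2025.

December 28, 2025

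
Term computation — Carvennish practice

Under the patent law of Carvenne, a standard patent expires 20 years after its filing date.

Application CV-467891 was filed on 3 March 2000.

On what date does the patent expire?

March 3, 2020

Filing date + 20 years → 3 March 2020.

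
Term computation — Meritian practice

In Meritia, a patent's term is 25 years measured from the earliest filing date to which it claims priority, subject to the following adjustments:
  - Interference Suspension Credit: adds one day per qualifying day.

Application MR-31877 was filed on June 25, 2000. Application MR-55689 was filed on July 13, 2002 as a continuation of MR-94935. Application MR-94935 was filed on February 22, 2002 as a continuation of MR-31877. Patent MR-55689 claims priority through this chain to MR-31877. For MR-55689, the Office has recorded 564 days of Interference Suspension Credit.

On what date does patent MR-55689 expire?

January 10, 2027

Earliest priority filing: 25 June 2000.
Base term: 25 June 2000 + 25 years → 25 June 2025.
Interference Suspension Credit: +564 days → 10 January 2027.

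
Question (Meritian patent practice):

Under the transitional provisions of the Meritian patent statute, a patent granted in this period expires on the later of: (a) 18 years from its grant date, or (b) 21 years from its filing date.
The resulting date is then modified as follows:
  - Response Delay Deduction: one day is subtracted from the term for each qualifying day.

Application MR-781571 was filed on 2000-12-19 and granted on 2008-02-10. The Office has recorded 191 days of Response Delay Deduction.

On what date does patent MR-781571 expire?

August 3, 2025

(a) grant + 18 years → 10 February 2026.
(b) filing + 21 years → 19 December 2021.
Later of the two: 10 February 2026.
Response Delay Deduction: −191 days → 3 August 2025.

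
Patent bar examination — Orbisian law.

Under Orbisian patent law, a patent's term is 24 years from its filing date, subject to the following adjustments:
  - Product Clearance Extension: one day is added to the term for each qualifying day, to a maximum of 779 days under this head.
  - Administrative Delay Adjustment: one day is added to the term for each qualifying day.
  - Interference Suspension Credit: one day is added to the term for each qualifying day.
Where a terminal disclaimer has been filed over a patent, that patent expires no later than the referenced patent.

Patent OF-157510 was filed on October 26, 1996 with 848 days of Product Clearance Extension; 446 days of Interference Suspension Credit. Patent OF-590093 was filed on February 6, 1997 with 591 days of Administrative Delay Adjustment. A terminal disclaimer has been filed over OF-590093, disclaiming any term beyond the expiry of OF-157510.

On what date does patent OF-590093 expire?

September 20, 2022

Natural term of OF-590093:
  Base: filing + 24 years → 6 February 2021.
  Administrative Delay Adjustment: +591 days → 20 September 2022.
Expiry of referenced patent OF-157510:
  Base: filing + 24 years → 26 October 2020.
  Product Clearance Extension: 848 days claimed exceeds the 779-day cap, so +779 days → 14 December 2022.
  Interference Suspension Credit: +446 days → 4 March 2024.
Terminal disclaimer: OF-590093 expires on the earlier of 20 September 2022 and 4 March 2024.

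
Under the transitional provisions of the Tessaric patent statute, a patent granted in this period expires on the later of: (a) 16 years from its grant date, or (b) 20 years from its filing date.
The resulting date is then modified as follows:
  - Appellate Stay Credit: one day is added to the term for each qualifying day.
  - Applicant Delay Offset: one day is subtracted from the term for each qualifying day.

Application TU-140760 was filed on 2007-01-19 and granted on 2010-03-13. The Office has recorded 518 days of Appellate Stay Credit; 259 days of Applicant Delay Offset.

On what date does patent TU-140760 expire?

2027-10-05

(a) grant + 16 years → 13 March 2026.
(b) filing + 20 years → 19 January 2027.
Later of the two: 19 January 2027.
Appellate Stay Credit: +518 days → 20 June 2028.
Applicant Delay Offset: −259 days → 5 October 2027.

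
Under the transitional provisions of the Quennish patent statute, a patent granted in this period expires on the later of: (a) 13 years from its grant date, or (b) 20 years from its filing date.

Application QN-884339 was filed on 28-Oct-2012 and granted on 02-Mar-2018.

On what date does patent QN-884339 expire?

(a) grant + 13 years → 2 March 2031.
(b) filing + 20 years → 28 October 2032.
Later of the two: 28 October 2032.

October 28, 2032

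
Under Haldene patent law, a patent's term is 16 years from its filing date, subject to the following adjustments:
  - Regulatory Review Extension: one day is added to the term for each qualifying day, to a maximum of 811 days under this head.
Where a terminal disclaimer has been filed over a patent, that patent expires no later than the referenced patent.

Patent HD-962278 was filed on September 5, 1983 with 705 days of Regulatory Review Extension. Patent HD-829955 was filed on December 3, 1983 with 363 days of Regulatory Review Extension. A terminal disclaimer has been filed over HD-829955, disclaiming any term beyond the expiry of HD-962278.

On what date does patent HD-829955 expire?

Natural term of HD-829955:
  Base: filing + 16 years → 3 December 1999.
  Regulatory Review Extension: 363 days (within the 811-day cap) → +363 days → 30 November 2000.
Expiry of referenced patent HD-962278:
  Base: filing + 16 years → 5 September 1999.
  Regulatory Review Extension: 705 days (within the 811-day cap) → +705 days → 10 August 2001.
Terminal disclaimer: HD-829955 expires on the earlier of 30 November 2000 and 10 August 2001.

November 30, 2000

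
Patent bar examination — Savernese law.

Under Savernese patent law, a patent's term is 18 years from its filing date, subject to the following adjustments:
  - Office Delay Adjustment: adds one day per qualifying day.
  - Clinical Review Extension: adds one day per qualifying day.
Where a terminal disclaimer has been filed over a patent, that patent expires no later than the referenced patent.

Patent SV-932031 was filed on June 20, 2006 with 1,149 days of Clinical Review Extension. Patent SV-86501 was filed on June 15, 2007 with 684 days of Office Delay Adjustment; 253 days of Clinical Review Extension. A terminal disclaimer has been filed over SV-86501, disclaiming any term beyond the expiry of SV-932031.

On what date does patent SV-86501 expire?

2027-08-13

Natural term of SV-86501:
  Base: filing + 18 years → 15 June 2025.
  Office Delay Adjustment: +684 days → 30 April 2027.
  Clinical Review Extension: +253 days → 8 January 2028.
Expiry of referenced patent SV-932031:
  Base: filing + 18 years → 20 June 2024.
  Clinical Review Extension: +1149 days → 13 August 2027.
Terminal disclaimer: SV-86501 expires on the earlier of 8 January 2028 and 13 August 2027.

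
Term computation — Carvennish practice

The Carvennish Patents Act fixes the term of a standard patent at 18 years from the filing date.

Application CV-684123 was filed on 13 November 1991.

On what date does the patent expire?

2009-11-13

Filing date + 18 years → 13 November 2009.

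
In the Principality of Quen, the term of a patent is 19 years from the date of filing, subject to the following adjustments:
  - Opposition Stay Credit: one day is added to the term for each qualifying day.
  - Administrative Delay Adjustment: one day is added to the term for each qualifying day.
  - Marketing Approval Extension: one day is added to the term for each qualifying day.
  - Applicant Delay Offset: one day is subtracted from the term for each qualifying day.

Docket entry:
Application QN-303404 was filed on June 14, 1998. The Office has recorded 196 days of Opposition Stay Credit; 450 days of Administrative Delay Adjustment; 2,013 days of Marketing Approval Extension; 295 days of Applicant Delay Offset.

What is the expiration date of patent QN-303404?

2023-12-04

Base term: filing date + 19 years → 14 June 2017.
Opposition Stay Credit: +196 days → 27 December 2017.
Administrative Delay Adjustment: +450 days → 22 March 2019.
Marketing Approval Extension: +2013 days → 24 September 2024.
Applicant Delay Offset: −295 days → 4 December 2023.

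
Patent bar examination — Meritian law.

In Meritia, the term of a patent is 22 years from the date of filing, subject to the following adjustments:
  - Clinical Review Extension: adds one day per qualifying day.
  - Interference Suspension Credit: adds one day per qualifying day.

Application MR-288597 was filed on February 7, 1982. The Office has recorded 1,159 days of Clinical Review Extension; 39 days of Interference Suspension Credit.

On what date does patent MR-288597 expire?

Base term: filing date + 22 years → 7 February 2004.
Clinical Review Extension: +1159 days → 11 April 2007.
Interference Suspension Credit: +39 days → 20 May 2007.

May 20, 2007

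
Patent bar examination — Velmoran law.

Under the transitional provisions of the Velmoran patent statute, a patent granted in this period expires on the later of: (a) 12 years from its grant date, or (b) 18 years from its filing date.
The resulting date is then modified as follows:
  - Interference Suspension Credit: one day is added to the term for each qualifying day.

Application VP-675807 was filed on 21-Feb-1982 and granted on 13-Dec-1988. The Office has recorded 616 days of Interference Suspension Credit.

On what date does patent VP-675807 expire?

2002-08-21

(a) grant + 12 years → 13 December 2000.
(b) filing + 18 years → 21 February 2000.
Later of the two: 13 December 2000.
Interference Suspension Credit: +616 days → 21 August 2002.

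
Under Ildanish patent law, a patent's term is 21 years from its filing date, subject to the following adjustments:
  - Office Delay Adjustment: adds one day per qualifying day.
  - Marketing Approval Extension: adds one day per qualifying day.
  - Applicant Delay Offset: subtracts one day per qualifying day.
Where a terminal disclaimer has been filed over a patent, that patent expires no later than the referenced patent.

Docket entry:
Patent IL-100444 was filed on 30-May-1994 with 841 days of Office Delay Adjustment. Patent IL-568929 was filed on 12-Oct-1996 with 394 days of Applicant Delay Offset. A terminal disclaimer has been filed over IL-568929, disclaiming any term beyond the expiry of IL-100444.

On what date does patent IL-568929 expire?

Natural term of IL-568929:
  Base: filing + 21 years → 12 October 2017.
  Applicant Delay Offset: −394 days → 13 September 2016.
Expiry of referenced patent IL-100444:
  Base: filing + 21 years → 30 May 2015.
  Office Delay Adjustment: +841 days → 17 September 2017.
Terminal disclaimer: IL-568929 expires on the earlier of 13 September 2016 and 17 September 2017.

September 13, 2016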